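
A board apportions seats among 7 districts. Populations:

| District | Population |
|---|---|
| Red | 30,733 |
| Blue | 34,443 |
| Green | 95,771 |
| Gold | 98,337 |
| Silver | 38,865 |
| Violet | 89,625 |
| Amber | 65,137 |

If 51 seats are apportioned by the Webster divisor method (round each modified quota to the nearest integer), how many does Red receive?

Standard divisor 452911/51 ≈ 8880.608; standard quotas: Red 3.461, Blue 3.878, Green 10.784, Gold 11.073, Silver 4.376, Violet 10.092, Amber 7.335.
Rounding to the nearest integer gives 3, 4, 11, 11, 4, 10, 7 = 50 seats, so the divisor must be adjusted.
With modified divisor 8730: modified quotas Red 3.520, Blue 3.945, Green 10.970, Gold 11.264, Silver 4.452, Violet 10.266, Amber 7.461.
Rounding to the nearest integer: Red 4, Blue 4, Green 11, Gold 11, Silver 4, Violet 10, Amber 7 (total 51).
Red receives 4.

4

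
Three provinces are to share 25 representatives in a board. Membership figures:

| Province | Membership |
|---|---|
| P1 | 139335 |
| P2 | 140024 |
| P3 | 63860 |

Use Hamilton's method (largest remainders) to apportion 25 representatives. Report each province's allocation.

P1 10, P2 10, P3 5

Standard divisor: 343219 ÷ 25 ≈ 13728.76.
Standard quotas: P1 10.1491, P2 10.1993, P3 4.6515.
Lower quotas: P1 10, P2 10, P3 4 (sum 24, leaving 1 seat).
Remainders in descending order: P3 0.6515, P2 0.1993, P1 0.1491.
Largest remainder: P3 receives the extra seat.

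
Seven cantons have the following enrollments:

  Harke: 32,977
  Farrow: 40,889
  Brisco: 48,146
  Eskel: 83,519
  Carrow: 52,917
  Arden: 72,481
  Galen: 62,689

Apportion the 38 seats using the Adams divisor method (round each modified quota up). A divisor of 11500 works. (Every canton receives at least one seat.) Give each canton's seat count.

Harke 3; Farrow 4; Brisco 5; Eskel 8; Carrow 5; Arden 7; Galen 6

With modified divisor 11500: modified quotas Harke 2.868, Farrow 3.556, Brisco 4.187, Eskel 7.263, Carrow 4.601, Arden 6.303, Galen 5.451.
Rounding up: Harke 3, Farrow 4, Brisco 5, Eskel 8, Carrow 5, Arden 7, Galen 6 (total 38).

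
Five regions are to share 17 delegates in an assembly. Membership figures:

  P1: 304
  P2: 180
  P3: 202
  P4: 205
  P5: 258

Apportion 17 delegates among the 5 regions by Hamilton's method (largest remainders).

P1 4, P2 3, P3 3, P4 3, P5 4

Standard divisor: 1149 ÷ 17 ≈ 67.588.
Standard quotas: P1 4.498, P2 2.663, P3 2.989, P4 3.033, P5 3.817.
Lower quotas: P1 4, P2 2, P3 2, P4 3, P5 3 (sum 14, leaving 3 seats).
Remainders in descending order: P3 0.989, P5 0.817, P2 0.663, P1 0.498, P4 0.033.
Largest remainders: P3, P5, P2 receive the extra seats.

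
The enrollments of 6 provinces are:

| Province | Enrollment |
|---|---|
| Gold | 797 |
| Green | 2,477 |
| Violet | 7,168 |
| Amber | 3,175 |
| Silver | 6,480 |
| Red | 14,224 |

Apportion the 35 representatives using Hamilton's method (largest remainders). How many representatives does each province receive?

The standard divisor is 34321/35 ≈ 980.6.
Standard quotas: Gold 0.8128, Green 2.5260, Violet 7.3098, Amber 3.2378, Silver 6.6082, Red 14.5054.
Lower quotas: Gold 0, Green 2, Violet 7, Amber 3, Silver 6, Red 14 (sum 32, leaving 3 seats).
Remainders in descending order: Gold 0.8128, Silver 0.6082, Green 0.5260, Red 0.5054, Violet 0.3098, Amber 0.2378.
Largest remainders: Gold, Silver, Green receive the extra seats.

Gold 1; Green 3; Violet 7; Amber 3; Silver 7; Red 14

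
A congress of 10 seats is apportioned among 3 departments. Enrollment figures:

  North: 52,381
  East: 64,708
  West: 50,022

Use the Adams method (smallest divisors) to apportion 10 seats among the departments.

Standard divisor 167111/10 ≈ 16711.1; standard quotas: North 3.135, East 3.872, West 2.993.
Rounding up gives 4, 4, 3 = 11 seats, so the divisor must be adjusted.
With modified divisor 19500: modified quotas North 2.686, East 3.318, West 2.565.
Rounding up: North 3, East 4, West 3 (total 10).

North 3, East 4, West 3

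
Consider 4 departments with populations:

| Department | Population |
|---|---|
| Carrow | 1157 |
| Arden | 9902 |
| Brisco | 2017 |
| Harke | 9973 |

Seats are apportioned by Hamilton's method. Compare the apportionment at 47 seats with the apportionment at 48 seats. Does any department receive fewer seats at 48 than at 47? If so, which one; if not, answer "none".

At 47 seats: Carrow 3, Arden 20, Brisco 4, Harke 20.
At 48 seats: Carrow 2, Arden 21, Brisco 4, Harke 21.
Carrow drops from 3 to 2.

Carrow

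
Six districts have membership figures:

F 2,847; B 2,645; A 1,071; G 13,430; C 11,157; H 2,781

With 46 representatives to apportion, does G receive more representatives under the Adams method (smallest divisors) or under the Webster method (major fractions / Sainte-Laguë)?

Adams: F 4, B 4, A 2, G 17, C 15, H 4.
Webster: F 4, B 4, A 1, G 18, C 15, H 4.
G gets 17 under Adams and 18 under Webster.

Webster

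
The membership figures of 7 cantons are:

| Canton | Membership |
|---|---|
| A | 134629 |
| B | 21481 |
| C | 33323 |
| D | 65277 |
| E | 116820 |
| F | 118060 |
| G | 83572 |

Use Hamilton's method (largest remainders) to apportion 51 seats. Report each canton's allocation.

A: 12, B: 2, C: 3, D: 6, E: 10, F: 11, G: 7

Total 573162; standard divisor 573162/51 ≈ 11238.471.
Standard quotas: A 11.9793, B 1.9114, C 2.9651, D 5.8084, E 10.3947, F 10.5050, G 7.4362.
Lower quotas: A 11, B 1, C 2, D 5, E 10, F 10, G 7 (sum 46, leaving 5 seats).
Remainders in descending order: A 0.9793, C 0.9651, B 0.9114, D 0.8084, F 0.5050, G 0.4362, E 0.3947.
Largest remainders: A, C, B, D, F receive the extra seats.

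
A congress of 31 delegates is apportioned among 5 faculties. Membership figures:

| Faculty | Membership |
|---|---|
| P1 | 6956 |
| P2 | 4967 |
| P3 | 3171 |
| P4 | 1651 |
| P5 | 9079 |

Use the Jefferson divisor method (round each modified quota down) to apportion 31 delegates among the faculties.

P1: 8; P2: 6; P3: 4; P4: 2; P5: 11

Standard divisor 25824/31 ≈ 833.032; standard quotas: P1 8.350, P2 5.963, P3 3.807, P4 1.982, P5 10.899.
Rounding down gives 8, 5, 3, 1, 10 = 27 seats, so the divisor must be adjusted.
With modified divisor 780: modified quotas P1 8.918, P2 6.368, P3 4.065, P4 2.117, P5 11.640.
Rounding down: P1 8, P2 6, P3 4, P4 2, P5 11 (total 31).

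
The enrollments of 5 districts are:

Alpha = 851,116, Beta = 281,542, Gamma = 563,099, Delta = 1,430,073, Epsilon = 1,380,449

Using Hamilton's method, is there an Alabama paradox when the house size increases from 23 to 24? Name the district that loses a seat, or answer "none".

Beta

At 23 seats: Alpha 4, Beta 2, Gamma 3, Delta 7, Epsilon 7.
At 24 seats: Alpha 5, Beta 1, Gamma 3, Delta 8, Epsilon 7.
Beta drops from 2 to 1.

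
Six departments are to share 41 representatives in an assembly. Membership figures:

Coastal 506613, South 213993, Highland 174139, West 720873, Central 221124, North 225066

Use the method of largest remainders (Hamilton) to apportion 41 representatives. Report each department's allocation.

The standard divisor is 2061808/41 = 50288.
Standard quotas: Coastal 10.0742, South 4.2553, Highland 3.4628, West 14.3349, Central 4.3972, North 4.4755.
Lower quotas: Coastal 10, South 4, Highland 3, West 14, Central 4, North 4 (sum 39, leaving 2 seats).
Remainders in descending order: North 0.4755, Highland 0.4628, Central 0.3972, West 0.3349, South 0.2553, Coastal 0.0742.
The surplus seats go to North, Highland.

Coastal: 10, South: 4, Highland: 4, West: 14, Central: 4, North: 5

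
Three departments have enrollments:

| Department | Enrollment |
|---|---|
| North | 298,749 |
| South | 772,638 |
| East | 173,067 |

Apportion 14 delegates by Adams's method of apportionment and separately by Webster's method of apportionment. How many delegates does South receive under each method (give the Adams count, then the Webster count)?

8 and 9

Adams: North 4, South 8, East 2.
Webster: North 3, South 9, East 2.
South gets 8 under Adams and 9 under Webster.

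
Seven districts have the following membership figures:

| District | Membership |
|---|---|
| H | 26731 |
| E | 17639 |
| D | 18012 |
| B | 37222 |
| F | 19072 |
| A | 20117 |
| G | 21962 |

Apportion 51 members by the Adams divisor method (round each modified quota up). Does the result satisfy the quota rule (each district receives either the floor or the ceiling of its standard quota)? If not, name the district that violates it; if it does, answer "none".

none

Standard quotas: H 8.480, E 5.596, D 5.714, B 11.809, F 6.051, A 6.382, G 6.968.
Adams allocation: H 8, E 6, D 6, B 12, F 6, A 6, G 7.
Every allocation lies between the lower and upper quota.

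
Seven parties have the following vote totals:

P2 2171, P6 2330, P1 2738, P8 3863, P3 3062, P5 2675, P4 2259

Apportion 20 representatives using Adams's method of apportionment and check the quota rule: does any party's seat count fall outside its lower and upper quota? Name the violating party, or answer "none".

Standard quotas: P2 2.274, P6 2.440, P1 2.867, P8 4.045, P3 3.207, P5 2.801, P4 2.366.
Adams allocation: P2 2, P6 3, P1 3, P8 4, P3 3, P5 3, P4 2.
Every allocation lies between the lower and upper quota.

none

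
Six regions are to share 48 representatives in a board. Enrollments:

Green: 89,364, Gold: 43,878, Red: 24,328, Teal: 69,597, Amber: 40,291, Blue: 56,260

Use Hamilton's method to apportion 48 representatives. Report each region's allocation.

Green=13; Gold=7; Red=4; Teal=10; Amber=6; Blue=8

Standard divisor: 323718 ÷ 48 ≈ 6744.125.
Standard quotas: Green 13.2506, Gold 6.5061, Red 3.6073, Teal 10.3196, Amber 5.9742, Blue 8.3421.
Lower quotas: Green 13, Gold 6, Red 3, Teal 10, Amber 5, Blue 8 (sum 45, leaving 3 seats).
Remainders in descending order: Amber 0.9742, Red 0.6073, Gold 0.5061, Blue 0.3421, Teal 0.3196, Green 0.2506.
The surplus seats go to Amber, Red, Gold.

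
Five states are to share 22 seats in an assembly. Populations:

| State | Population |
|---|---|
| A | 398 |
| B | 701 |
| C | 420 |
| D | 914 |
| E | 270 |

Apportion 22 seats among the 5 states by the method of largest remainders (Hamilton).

A 3; B 6; C 3; D 8; E 2

Total 2703; standard divisor 2703/22 ≈ 122.864.
Standard quotas: A 3.239, B 5.706, C 3.418, D 7.439, E 2.198.
Lower quotas: A 3, B 5, C 3, D 7, E 2 (sum 20, leaving 2 seats).
Remainders in descending order: B 0.706, D 0.439, C 0.418, A 0.239, E 0.198.
The surplus seats go to B, D.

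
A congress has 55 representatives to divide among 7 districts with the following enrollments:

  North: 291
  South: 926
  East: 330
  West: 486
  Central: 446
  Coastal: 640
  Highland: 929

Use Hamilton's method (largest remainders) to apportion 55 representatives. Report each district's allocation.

Total 4048; standard divisor 4048/55 ≈ 73.6.
Standard quotas: North 3.954, South 12.582, East 4.484, West 6.603, Central 6.060, Coastal 8.696, Highland 12.622.
Lower quotas: North 3, South 12, East 4, West 6, Central 6, Coastal 8, Highland 12 (sum 51, leaving 4 seats).
Remainders in descending order: North 0.954, Coastal 0.696, Highland 0.622, West 0.603, South 0.582, East 0.484, Central 0.060.
Largest remainders: North, Coastal, Highland, West receive the extra seats.

North: 4, South: 12, East: 4, West: 7, Central: 6, Coastal: 9, Highland: 13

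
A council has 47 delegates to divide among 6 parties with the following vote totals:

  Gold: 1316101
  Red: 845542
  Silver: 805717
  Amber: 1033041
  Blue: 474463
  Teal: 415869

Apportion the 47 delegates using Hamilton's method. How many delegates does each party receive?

The standard divisor is 4890733/47 ≈ 104058.149.
Standard quotas: Gold 12.6477, Red 8.1257, Silver 7.7429, Amber 9.9275, Blue 4.5596, Teal 3.9965.
Lower quotas: Gold 12, Red 8, Silver 7, Amber 9, Blue 4, Teal 3 (sum 43, leaving 4 seats).
Remainders in descending order: Teal 0.9965, Amber 0.9275, Silver 0.7429, Gold 0.6477, Blue 0.5596, Red 0.1257.
The surplus seats go to Teal, Amber, Silver, Gold.

Gold: 13, Red: 8, Silver: 8, Amber: 10, Blue: 4, Teal: 4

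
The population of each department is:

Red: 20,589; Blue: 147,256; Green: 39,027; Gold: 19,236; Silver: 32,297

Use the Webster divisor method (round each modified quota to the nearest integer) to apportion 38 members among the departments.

Red: 3, Blue: 21, Green: 6, Gold: 3, Silver: 5

Standard divisor 258405/38 ≈ 6800.132; standard quotas: Red 3.028, Blue 21.655, Green 5.739, Gold 2.829, Silver 4.749.
Rounding to the nearest integer gives 3, 22, 6, 3, 5 = 39 seats, so the divisor must be adjusted.
With modified divisor 7000: modified quotas Red 2.941, Blue 21.037, Green 5.575, Gold 2.748, Silver 4.614.
Rounding to the nearest integer: Red 3, Blue 21, Green 6, Gold 3, Silver 5 (total 38).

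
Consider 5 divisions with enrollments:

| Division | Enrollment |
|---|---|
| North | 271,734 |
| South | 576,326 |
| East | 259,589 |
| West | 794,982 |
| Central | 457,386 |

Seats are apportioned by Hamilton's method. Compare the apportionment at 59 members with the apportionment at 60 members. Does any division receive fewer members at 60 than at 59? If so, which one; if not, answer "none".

East

At 59 seats: North 7, South 14, East 7, West 20, Central 11.
At 60 seats: North 7, South 15, East 6, West 20, Central 12.
East drops from 7 to 6.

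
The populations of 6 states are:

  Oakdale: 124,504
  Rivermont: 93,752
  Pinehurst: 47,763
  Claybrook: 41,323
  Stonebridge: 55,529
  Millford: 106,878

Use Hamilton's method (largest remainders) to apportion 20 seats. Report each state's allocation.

Standard divisor: 469749 ÷ 20 ≈ 23487.45.
Standard quotas: Oakdale 5.3009, Rivermont 3.9916, Pinehurst 2.0336, Claybrook 1.7594, Stonebridge 2.3642, Millford 4.5504.
Lower quotas: Oakdale 5, Rivermont 3, Pinehurst 2, Claybrook 1, Stonebridge 2, Millford 4 (sum 17, leaving 3 seats).
Remainders in descending order: Rivermont 0.9916, Claybrook 0.7594, Millford 0.5504, Stonebridge 0.3642, Oakdale 0.3009, Pinehurst 0.0336.
The surplus seats go to Rivermont, Claybrook, Millford.

Oakdale 5, Rivermont 4, Pinehurst 2, Claybrook 2, Stonebridge 2, Millford 5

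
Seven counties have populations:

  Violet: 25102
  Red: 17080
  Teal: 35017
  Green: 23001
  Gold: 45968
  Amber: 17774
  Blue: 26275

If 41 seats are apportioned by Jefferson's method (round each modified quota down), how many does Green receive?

Standard divisor 190217/41 ≈ 4639.439; standard quotas: Violet 5.411, Red 3.681, Teal 7.548, Green 4.958, Gold 9.908, Amber 3.831, Blue 5.663.
Rounding down gives 5, 3, 7, 4, 9, 3, 5 = 36 seats, so the divisor must be adjusted.
With modified divisor 4300: modified quotas Violet 5.838, Red 3.972, Teal 8.143, Green 5.349, Gold 10.690, Amber 4.133, Blue 6.110.
Rounding down: Violet 5, Red 3, Teal 8, Green 5, Gold 10, Amber 4, Blue 6 (total 41).
Green receives 5.

5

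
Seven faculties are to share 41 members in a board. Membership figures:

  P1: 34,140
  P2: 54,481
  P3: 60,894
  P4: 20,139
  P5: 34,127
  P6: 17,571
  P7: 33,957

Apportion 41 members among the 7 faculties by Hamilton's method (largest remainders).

Standard divisor: 255309 ÷ 41 ≈ 6227.049.
Standard quotas: P1 5.4825, P2 8.7491, P3 9.7790, P4 3.2341, P5 5.4804, P6 2.8217, P7 5.4531.
Lower quotas: P1 5, P2 8, P3 9, P4 3, P5 5, P6 2, P7 5 (sum 37, leaving 4 seats).
Remainders in descending order: P6 0.8217, P3 0.7790, P2 0.7491, P1 0.4825, P5 0.4804, P7 0.4531, P4 0.2341.
Largest remainders: P6, P3, P2, P1 receive the extra seats.

P1=6; P2=9; P3=10; P4=3; P5=5; P6=3; P7=5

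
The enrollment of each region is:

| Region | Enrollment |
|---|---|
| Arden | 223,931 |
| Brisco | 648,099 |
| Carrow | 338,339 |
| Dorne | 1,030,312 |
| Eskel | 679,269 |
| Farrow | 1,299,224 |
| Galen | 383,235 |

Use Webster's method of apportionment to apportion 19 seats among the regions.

Arden 1, Brisco 3, Carrow 1, Dorne 4, Eskel 3, Farrow 5, Galen 2

Standard divisor 4602409/19 ≈ 242232.053; standard quotas: Arden 0.924, Brisco 2.676, Carrow 1.397, Dorne 4.253, Eskel 2.804, Farrow 5.364, Galen 1.582.
Rounding to the nearest integer gives Arden 1, Brisco 3, Carrow 1, Dorne 4, Eskel 3, Farrow 5, Galen 2 — total 19, matching the house size, so no adjustment is needed.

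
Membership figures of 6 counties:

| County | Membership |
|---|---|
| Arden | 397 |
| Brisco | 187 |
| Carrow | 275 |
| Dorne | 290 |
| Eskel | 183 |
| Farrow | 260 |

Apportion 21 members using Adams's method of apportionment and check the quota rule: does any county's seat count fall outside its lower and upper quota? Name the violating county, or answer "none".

none

Standard quotas: Arden 5.237, Brisco 2.467, Carrow 3.628, Dorne 3.825, Eskel 2.414, Farrow 3.430.
Adams allocation: Arden 5, Brisco 3, Carrow 4, Dorne 4, Eskel 2, Farrow 3.
Every allocation lies between the lower and upper quota.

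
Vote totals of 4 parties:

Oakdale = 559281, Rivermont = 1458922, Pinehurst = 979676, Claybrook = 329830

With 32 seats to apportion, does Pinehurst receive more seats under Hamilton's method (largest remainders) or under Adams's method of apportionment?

Hamilton

Hamilton: Oakdale 5, Rivermont 14, Pinehurst 10, Claybrook 3.
Adams: Oakdale 6, Rivermont 14, Pinehurst 9, Claybrook 3.
Pinehurst gets 10 under Hamilton and 9 under Adams.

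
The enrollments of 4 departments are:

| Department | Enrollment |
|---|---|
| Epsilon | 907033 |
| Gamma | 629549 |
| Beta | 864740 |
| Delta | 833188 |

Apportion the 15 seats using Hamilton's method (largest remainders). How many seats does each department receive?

Standard divisor: 3234510 ÷ 15 = 215634.
Standard quotas: Epsilon 4.2064, Gamma 2.9195, Beta 4.0102, Delta 3.8639.
Lower quotas: Epsilon 4, Gamma 2, Beta 4, Delta 3 (sum 13, leaving 2 seats).
Remainders in descending order: Gamma 0.9195, Delta 0.8639, Epsilon 0.2064, Beta 0.0102.
Largest remainders: Gamma, Delta receive the extra seats.

Epsilon=4; Gamma=3; Beta=4; Delta=4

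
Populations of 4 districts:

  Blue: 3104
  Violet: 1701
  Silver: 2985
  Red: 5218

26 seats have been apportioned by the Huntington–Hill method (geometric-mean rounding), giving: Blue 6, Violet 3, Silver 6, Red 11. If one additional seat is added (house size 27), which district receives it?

Priority for the next seat is population ÷ (√(s·(s+1))).
Priorities: Blue 478.958, Violet 491.036, Silver 460.595, Red 454.169.
Highest priority: Violet.

Violet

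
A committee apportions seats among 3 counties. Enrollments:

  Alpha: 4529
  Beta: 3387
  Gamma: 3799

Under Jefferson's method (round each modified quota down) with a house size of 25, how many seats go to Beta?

7

Standard divisor 11715/25 ≈ 468.6; standard quotas: Alpha 9.665, Beta 7.228, Gamma 8.107.
Rounding down gives 9, 7, 8 = 24 seats, so the divisor must be adjusted.
With modified divisor 440: modified quotas Alpha 10.293, Beta 7.698, Gamma 8.634.
Rounding down: Alpha 10, Beta 7, Gamma 8 (total 25).
Beta receives 7.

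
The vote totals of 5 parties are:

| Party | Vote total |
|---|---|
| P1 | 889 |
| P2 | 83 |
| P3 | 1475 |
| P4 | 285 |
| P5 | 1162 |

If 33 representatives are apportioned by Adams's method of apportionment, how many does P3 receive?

12

Standard divisor 3894/33 ≈ 118; standard quotas: P1 7.534, P2 0.703, P3 12.500, P4 2.415, P5 9.847.
Rounding up gives 8, 1, 13, 3, 10 = 35 seats, so the divisor must be adjusted.
With modified divisor 128: modified quotas P1 6.945, P2 0.648, P3 11.523, P4 2.227, P5 9.078.
Rounding up: P1 7, P2 1, P3 12, P4 3, P5 10 (total 33).
P3 receives 12.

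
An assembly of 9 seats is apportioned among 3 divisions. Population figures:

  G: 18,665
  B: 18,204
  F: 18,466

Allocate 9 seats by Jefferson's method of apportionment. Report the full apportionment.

Standard divisor 55335/9 ≈ 6148.333; standard quotas: G 3.036, B 2.961, F 3.003.
Rounding down gives 3, 2, 3 = 8 seats, so the divisor must be adjusted.
With modified divisor 5400: modified quotas G 3.456, B 3.371, F 3.420.
Rounding down: G 3, B 3, F 3 (total 9).

G 3, B 3, F 3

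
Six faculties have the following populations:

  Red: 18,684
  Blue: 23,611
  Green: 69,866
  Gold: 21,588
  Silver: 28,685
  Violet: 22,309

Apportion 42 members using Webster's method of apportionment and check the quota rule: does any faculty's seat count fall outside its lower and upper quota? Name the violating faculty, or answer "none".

Standard quotas: Red 4.248, Blue 5.368, Green 15.884, Gold 4.908, Silver 6.521, Violet 5.072.
Webster allocation: Red 4, Blue 5, Green 16, Gold 5, Silver 7, Violet 5.
Every allocation lies between the lower and upper quota.

none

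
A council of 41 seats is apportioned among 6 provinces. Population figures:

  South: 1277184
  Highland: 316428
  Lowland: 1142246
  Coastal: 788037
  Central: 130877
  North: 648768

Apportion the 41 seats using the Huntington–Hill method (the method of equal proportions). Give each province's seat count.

With divisor 103781: modified quotas South 12.307, Highland 3.049, Lowland 11.006, Coastal 7.593, Central 1.261, North 6.251.
Geometric-mean thresholds: South √(12·13)=12.490, Highland √(3·4)=3.464, Lowland √(11·12)=11.489, Coastal √(7·8)=7.483, Central √(1·2)=1.414, North √(6·7)=6.481.
Each quota rounded against its threshold gives South 12, Highland 3, Lowland 11, Coastal 8, Central 1, North 6 (total 41).

South 12, Highland 3, Lowland 11, Coastal 8, Central 1, North 6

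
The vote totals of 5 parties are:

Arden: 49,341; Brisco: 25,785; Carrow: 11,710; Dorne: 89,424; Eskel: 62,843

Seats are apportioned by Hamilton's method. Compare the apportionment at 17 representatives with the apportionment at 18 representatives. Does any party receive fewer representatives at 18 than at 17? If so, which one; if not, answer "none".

At 17 seats: Arden 4, Brisco 2, Carrow 1, Dorne 6, Eskel 4.
At 18 seats: Arden 3, Brisco 2, Carrow 1, Dorne 7, Eskel 5.
Arden drops from 4 to 3.

Arden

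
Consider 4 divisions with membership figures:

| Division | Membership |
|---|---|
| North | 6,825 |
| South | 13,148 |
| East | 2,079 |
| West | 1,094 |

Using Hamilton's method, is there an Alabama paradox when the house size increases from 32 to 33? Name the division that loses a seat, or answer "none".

At 32 seats: North 9, South 18, East 3, West 2.
At 33 seats: North 10, South 19, East 3, West 1.
West drops from 2 to 1.

West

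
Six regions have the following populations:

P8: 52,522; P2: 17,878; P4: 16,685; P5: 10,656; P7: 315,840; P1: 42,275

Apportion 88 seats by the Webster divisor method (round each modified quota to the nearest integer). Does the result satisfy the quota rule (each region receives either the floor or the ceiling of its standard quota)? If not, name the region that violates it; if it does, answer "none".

P7

Standard quotas: P8 10.139, P2 3.451, P4 3.221, P5 2.057, P7 60.971, P1 8.161.
Webster allocation: P8 10, P2 3, P4 3, P5 2, P7 62, P1 8.
P7 has quota 60.971 (lower 60, upper 61) but receives 62 — outside the quota interval.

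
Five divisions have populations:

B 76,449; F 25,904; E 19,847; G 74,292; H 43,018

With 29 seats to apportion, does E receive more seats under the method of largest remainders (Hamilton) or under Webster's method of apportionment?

Hamilton: B 9, F 3, E 3, G 9, H 5.
Webster: B 10, F 3, E 2, G 9, H 5.
E gets 3 under Hamilton and 2 under Webster.

Hamilton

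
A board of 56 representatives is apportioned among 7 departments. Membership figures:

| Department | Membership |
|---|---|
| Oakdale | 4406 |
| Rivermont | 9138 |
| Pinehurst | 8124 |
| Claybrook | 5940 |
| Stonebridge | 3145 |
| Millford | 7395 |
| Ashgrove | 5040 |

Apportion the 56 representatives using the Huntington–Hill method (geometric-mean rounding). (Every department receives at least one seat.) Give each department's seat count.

With divisor 779: modified quotas Oakdale 5.656, Rivermont 11.730, Pinehurst 10.429, Claybrook 7.625, Stonebridge 4.037, Millford 9.493, Ashgrove 6.470.
Geometric-mean thresholds: Oakdale √(5·6)=5.477, Rivermont √(11·12)=11.489, Pinehurst √(10·11)=10.488, Claybrook √(7·8)=7.483, Stonebridge √(4·5)=4.472, Millford √(9·10)=9.487, Ashgrove √(6·7)=6.481.
Each quota rounded against its threshold gives Oakdale 6, Rivermont 12, Pinehurst 10, Claybrook 8, Stonebridge 4, Millford 10, Ashgrove 6 (total 56).

Oakdale: 6, Rivermont: 12, Pinehurst: 10, Claybrook: 8, Stonebridge: 4, Millford: 10, Ashgrove: 6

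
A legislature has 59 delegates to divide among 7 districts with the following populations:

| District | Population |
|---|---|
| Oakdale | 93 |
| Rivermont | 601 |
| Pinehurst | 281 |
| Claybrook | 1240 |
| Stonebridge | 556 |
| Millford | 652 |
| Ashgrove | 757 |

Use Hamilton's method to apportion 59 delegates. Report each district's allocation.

Oakdale=1; Rivermont=8; Pinehurst=4; Claybrook=18; Stonebridge=8; Millford=9; Ashgrove=11

Total 4180; standard divisor 4180/59 ≈ 70.847.
Standard quotas: Oakdale 1.313, Rivermont 8.483, Pinehurst 3.966, Claybrook 17.502, Stonebridge 7.848, Millford 9.203, Ashgrove 10.685.
Lower quotas: Oakdale 1, Rivermont 8, Pinehurst 3, Claybrook 17, Stonebridge 7, Millford 9, Ashgrove 10 (sum 55, leaving 4 seats).
Remainders in descending order: Pinehurst 0.966, Stonebridge 0.848, Ashgrove 0.685, Claybrook 0.502, Rivermont 0.483, Oakdale 0.313, Millford 0.203.
Largest remainders: Pinehurst, Stonebridge, Ashgrove, Claybrook receive the extra seats.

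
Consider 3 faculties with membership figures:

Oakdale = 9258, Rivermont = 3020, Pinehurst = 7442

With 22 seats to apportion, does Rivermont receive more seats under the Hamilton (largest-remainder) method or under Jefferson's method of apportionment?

Hamilton: Oakdale 10, Rivermont 4, Pinehurst 8.
Jefferson: Oakdale 11, Rivermont 3, Pinehurst 8.
Rivermont gets 4 under Hamilton and 3 under Jefferson.

Hamilton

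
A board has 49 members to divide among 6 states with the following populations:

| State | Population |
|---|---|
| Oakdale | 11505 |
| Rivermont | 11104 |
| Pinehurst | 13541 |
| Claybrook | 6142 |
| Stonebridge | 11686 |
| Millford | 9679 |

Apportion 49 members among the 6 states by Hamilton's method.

The standard divisor is 63657/49 ≈ 1299.122.
Standard quotas: Oakdale 8.8560, Rivermont 8.5473, Pinehurst 10.4232, Claybrook 4.7278, Stonebridge 8.9953, Millford 7.4504.
Lower quotas: Oakdale 8, Rivermont 8, Pinehurst 10, Claybrook 4, Stonebridge 8, Millford 7 (sum 45, leaving 4 seats).
Remainders in descending order: Stonebridge 0.9953, Oakdale 0.8560, Claybrook 0.7278, Rivermont 0.5473, Millford 0.4504, Pinehurst 0.4232.
The surplus seats go to Stonebridge, Oakdale, Claybrook, Rivermont.

Oakdale: 9, Rivermont: 9, Pinehurst: 10, Claybrook: 5, Stonebridge: 9, Millford: 7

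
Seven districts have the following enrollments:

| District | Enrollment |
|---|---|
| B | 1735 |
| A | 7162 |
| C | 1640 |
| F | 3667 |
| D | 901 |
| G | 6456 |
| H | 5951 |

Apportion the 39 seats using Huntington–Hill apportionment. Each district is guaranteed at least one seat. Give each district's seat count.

B 3, A 10, C 2, F 5, D 1, G 9, H 9

With divisor 692: modified quotas B 2.507, A 10.350, C 2.370, F 5.299, D 1.302, G 9.329, H 8.600.
Geometric-mean thresholds: B √(2·3)=2.449, A √(10·11)=10.488, C √(2·3)=2.449, F √(5·6)=5.477, D √(1·2)=1.414, G √(9·10)=9.487, H √(8·9)=8.485.
Each quota rounded against its threshold gives B 3, A 10, C 2, F 5, D 1, G 9, H 9 (total 39).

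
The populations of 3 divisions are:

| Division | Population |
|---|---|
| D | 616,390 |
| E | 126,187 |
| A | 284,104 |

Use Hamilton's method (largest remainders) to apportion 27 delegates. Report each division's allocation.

D=16, E=3, A=8

Total 1026681; standard divisor 1026681/27 ≈ 38025.222.
Standard quotas: D 16.2100, E 3.3185, A 7.4715.
Lower quotas: D 16, E 3, A 7 (sum 26, leaving 1 seat).
Remainders in descending order: A 0.4715, E 0.3185, D 0.2100.
Largest remainder: A receives the extra seat.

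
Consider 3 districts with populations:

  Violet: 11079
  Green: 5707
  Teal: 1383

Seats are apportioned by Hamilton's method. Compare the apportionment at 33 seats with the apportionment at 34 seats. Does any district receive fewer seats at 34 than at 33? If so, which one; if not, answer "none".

At 33 seats: Violet 20, Green 10, Teal 3.
At 34 seats: Violet 21, Green 11, Teal 2.
Teal drops from 3 to 2.

Teal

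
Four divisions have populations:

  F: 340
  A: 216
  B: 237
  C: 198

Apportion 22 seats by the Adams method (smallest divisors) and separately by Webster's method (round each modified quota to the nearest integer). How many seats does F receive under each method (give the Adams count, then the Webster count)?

7 and 8

Adams: F 7, A 5, B 5, C 5.
Webster: F 8, A 5, B 5, C 4.
F gets 7 under Adams and 8 under Webster.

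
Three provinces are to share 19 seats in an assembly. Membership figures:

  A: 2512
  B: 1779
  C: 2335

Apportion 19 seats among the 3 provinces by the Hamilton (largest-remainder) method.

The standard divisor is 6626/19 ≈ 348.737.
Standard quotas: A 7.203, B 5.101, C 6.696.
Lower quotas: A 7, B 5, C 6 (sum 18, leaving 1 seat).
Remainders in descending order: C 0.696, A 0.203, B 0.101.
The surplus seat goes to C.

A: 7, B: 5, C: 7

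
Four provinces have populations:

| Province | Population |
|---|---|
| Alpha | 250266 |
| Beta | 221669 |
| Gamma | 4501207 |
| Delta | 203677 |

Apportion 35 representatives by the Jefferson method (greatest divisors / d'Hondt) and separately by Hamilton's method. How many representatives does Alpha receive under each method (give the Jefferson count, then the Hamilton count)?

Jefferson: Alpha 1, Beta 1, Gamma 32, Delta 1.
Hamilton: Alpha 2, Beta 2, Gamma 30, Delta 1.
Alpha gets 1 under Jefferson and 2 under Hamilton.

1 and 2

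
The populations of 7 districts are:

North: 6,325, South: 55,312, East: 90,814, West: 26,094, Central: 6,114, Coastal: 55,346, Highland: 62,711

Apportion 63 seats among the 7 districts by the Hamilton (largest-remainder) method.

North=1; South=12; East=19; West=5; Central=1; Coastal=12; Highland=13

The standard divisor is 302716/63 ≈ 4805.016.
Standard quotas: North 1.3163, South 11.5113, East 18.8998, West 5.4306, Central 1.2724, Coastal 11.5184, Highland 13.0512.
Lower quotas: North 1, South 11, East 18, West 5, Central 1, Coastal 11, Highland 13 (sum 60, leaving 3 seats).
Remainders in descending order: East 0.8998, Coastal 0.5184, South 0.5113, West 0.4306, North 0.3163, Central 0.2724, Highland 0.0512.
Largest remainders: East, Coastal, South receive the extra seats.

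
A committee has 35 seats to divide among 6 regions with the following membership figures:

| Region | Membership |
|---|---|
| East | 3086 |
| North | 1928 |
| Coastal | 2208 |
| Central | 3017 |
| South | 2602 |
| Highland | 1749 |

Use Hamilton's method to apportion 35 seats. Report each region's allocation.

The standard divisor is 14590/35 ≈ 416.857.
Standard quotas: East 7.403, North 4.625, Coastal 5.297, Central 7.237, South 6.242, Highland 4.196.
Lower quotas: East 7, North 4, Coastal 5, Central 7, South 6, Highland 4 (sum 33, leaving 2 seats).
Remainders in descending order: North 0.625, East 0.403, Coastal 0.297, South 0.242, Central 0.237, Highland 0.196.
The surplus seats go to North, East.

East=8; North=5; Coastal=5; Central=7; South=6; Highland=4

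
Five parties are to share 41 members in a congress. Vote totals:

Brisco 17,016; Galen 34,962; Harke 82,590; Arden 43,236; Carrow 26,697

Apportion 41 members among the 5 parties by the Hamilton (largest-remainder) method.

Standard divisor: 204501 ÷ 41 ≈ 4987.829.
Standard quotas: Brisco 3.4115, Galen 7.0095, Harke 16.5583, Arden 8.6683, Carrow 5.3524.
Lower quotas: Brisco 3, Galen 7, Harke 16, Arden 8, Carrow 5 (sum 39, leaving 2 seats).
Remainders in descending order: Arden 0.6683, Harke 0.5583, Brisco 0.4115, Carrow 0.3524, Galen 0.0095.
Largest remainders: Arden, Harke receive the extra seats.

Brisco: 3; Galen: 7; Harke: 17; Arden: 9; Carrow: 5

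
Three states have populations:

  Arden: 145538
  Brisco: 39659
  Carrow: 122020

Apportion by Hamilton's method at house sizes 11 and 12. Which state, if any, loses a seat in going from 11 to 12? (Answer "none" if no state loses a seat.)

At 11 seats: Arden 5, Brisco 2, Carrow 4.
At 12 seats: Arden 6, Brisco 1, Carrow 5.
Brisco drops from 2 to 1.

Brisco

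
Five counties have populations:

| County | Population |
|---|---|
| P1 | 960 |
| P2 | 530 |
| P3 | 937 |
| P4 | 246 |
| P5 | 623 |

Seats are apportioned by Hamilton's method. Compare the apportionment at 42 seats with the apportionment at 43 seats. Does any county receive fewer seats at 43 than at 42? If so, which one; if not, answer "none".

At 42 seats: P1 12, P2 7, P3 12, P4 3, P5 8.
At 43 seats: P1 13, P2 7, P3 12, P4 3, P5 8.
No county's allocation decreased.

none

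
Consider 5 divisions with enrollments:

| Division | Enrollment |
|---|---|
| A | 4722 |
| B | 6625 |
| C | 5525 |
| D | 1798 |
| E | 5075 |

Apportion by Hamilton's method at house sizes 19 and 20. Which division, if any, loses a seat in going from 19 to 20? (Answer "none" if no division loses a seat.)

D

At 19 seats: A 4, B 5, C 4, D 2, E 4.
At 20 seats: A 4, B 6, C 5, D 1, E 4.
D drops from 2 to 1.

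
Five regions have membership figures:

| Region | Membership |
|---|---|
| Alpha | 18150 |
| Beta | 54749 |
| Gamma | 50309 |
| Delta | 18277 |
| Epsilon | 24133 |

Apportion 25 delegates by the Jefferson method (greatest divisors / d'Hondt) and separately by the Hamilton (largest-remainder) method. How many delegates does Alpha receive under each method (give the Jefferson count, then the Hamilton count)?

2 and 3

Jefferson: Alpha 2, Beta 9, Gamma 8, Delta 3, Epsilon 3.
Hamilton: Alpha 3, Beta 8, Gamma 7, Delta 3, Epsilon 4.
Alpha gets 2 under Jefferson and 3 under Hamilton.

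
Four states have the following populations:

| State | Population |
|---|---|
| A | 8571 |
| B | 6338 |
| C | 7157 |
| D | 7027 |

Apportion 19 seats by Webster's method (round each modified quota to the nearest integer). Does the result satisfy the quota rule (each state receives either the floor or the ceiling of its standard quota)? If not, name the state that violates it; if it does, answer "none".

Standard quotas: A 5.598, B 4.139, C 4.674, D 4.589.
Webster allocation: A 5, B 4, C 5, D 5.
Every allocation lies between the lower and upper quota.

none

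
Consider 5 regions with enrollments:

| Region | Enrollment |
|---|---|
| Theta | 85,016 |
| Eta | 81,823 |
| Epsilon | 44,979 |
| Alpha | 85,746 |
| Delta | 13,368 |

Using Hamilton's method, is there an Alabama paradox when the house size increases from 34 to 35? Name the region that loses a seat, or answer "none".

Delta

At 34 seats: Theta 9, Eta 9, Epsilon 5, Alpha 9, Delta 2.
At 35 seats: Theta 10, Eta 9, Epsilon 5, Alpha 10, Delta 1.
Delta drops from 2 to 1.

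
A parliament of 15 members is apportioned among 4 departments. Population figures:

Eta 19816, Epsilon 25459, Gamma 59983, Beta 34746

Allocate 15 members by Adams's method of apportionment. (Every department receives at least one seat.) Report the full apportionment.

Standard divisor 140004/15 ≈ 9333.6; standard quotas: Eta 2.123, Epsilon 2.728, Gamma 6.427, Beta 3.723.
Rounding up gives 3, 3, 7, 4 = 17 seats, so the divisor must be adjusted.
With modified divisor 10800: modified quotas Eta 1.835, Epsilon 2.357, Gamma 5.554, Beta 3.217.
Rounding up: Eta 2, Epsilon 3, Gamma 6, Beta 4 (total 15).

Eta: 2, Epsilon: 3, Gamma: 6, Beta: 4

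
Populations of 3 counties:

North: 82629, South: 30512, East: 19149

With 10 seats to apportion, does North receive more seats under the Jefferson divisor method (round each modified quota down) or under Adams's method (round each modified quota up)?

Jefferson

Jefferson: North 7, South 2, East 1.
Adams: North 6, South 2, East 2.
North gets 7 under Jefferson and 6 under Adams.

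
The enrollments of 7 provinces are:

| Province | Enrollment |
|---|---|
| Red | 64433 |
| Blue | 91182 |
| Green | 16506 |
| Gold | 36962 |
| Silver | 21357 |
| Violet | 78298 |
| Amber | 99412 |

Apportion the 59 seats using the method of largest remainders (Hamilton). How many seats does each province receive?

Standard divisor: 408150 ÷ 59 ≈ 6917.797.
Standard quotas: Red 9.3141, Blue 13.1808, Green 2.3860, Gold 5.3430, Silver 3.0873, Violet 11.3183, Amber 14.3705.
Lower quotas: Red 9, Blue 13, Green 2, Gold 5, Silver 3, Violet 11, Amber 14 (sum 57, leaving 2 seats).
Remainders in descending order: Green 0.3860, Amber 0.3705, Gold 0.3430, Violet 0.3183, Red 0.3141, Blue 0.1808, Silver 0.0873.
Largest remainders: Green, Amber receive the extra seats.

Red: 9, Blue: 13, Green: 3, Gold: 5, Silver: 3, Violet: 11, Amber: 15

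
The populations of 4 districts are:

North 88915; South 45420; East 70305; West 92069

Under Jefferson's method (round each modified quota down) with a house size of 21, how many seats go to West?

Standard divisor 296709/21 ≈ 14129; standard quotas: North 6.293, South 3.215, East 4.976, West 6.516.
Rounding down gives 6, 3, 4, 6 = 19 seats, so the divisor must be adjusted.
With modified divisor 12900: modified quotas North 6.893, South 3.521, East 5.450, West 7.137.
Rounding down: North 6, South 3, East 5, West 7 (total 21).
West receives 7.

7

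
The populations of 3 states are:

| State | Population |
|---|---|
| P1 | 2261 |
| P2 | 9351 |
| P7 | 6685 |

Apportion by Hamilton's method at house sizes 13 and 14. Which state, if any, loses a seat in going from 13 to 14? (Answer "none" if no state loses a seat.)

At 13 seats: P1 1, P2 7, P7 5.
At 14 seats: P1 2, P2 7, P7 5.
No state's allocation decreased.

none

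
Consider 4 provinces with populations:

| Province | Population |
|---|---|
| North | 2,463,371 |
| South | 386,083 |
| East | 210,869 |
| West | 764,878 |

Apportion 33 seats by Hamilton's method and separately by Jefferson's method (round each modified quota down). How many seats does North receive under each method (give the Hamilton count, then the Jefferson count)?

21 and 22

Hamilton: North 21, South 3, East 2, West 7.
Jefferson: North 22, South 3, East 1, West 7.
North gets 21 under Hamilton and 22 under Jefferson.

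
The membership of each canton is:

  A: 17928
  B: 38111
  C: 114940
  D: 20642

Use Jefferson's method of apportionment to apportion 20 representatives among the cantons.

Standard divisor 191621/20 ≈ 9581.05; standard quotas: A 1.871, B 3.978, C 11.997, D 2.154.
Rounding down gives 1, 3, 11, 2 = 17 seats, so the divisor must be adjusted.
With modified divisor 8866.03: modified quotas A 2.022, B 4.299, C 12.964, D 2.328.
Rounding down: A 2, B 4, C 12, D 2 (total 20).

A: 2, B: 4, C: 12, D: 2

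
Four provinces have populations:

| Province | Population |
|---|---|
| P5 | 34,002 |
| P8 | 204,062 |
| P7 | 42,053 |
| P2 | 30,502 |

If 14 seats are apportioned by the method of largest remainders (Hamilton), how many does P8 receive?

The standard divisor is 310619/14 ≈ 22187.071.
Standard quotas: P5 1.5325, P8 9.1973, P7 1.8954, P2 1.3748.
Lower quotas: P5 1, P8 9, P7 1, P2 1 (sum 12, leaving 2 seats).
Remainders in descending order: P7 0.8954, P5 0.5325, P2 0.3748, P8 0.1973.
The surplus seats go to P7, P5.
P8 receives 9.

9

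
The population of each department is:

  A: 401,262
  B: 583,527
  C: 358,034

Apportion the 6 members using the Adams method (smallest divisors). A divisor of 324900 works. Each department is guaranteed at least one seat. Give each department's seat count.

A 2; B 2; C 2

With modified divisor 324900: modified quotas A 1.235, B 1.796, C 1.102.
Rounding up: A 2, B 2, C 2 (total 6).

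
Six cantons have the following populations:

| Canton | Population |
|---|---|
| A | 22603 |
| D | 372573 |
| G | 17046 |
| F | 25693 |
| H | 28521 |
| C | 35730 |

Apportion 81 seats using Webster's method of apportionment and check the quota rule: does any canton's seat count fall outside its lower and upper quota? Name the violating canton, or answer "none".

D

Standard quotas: A 3.646, D 60.096, G 2.750, F 4.144, H 4.600, C 5.763.
Webster allocation: A 4, D 59, G 3, F 4, H 5, C 6.
D has quota 60.096 (lower 60, upper 61) but receives 59 — outside the quota interval.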